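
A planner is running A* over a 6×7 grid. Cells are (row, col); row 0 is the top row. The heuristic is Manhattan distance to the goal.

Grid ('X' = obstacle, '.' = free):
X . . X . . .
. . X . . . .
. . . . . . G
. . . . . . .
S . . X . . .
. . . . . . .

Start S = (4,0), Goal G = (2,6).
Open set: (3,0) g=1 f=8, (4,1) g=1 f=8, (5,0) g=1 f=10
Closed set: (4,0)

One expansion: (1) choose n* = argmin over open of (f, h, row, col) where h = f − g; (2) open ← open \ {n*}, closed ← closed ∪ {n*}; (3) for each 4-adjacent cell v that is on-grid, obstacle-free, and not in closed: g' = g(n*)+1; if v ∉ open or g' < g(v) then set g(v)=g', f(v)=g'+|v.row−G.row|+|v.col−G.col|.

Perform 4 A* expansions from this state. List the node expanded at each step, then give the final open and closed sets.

order=[(3,0) → (2,0) → (2,1) → (2,2)]; open=[(1,0) g=3 f=10, (1,1) g=4 f=10, (2,3) g=5 f=8, (3,1) g=2 f=8, (3,2) g=5 f=10, (4,1) g=1 f=8, (5,0) g=1 f=10]; closed=[(2,0), (2,1), (2,2), (3,0), (4,0)]

step 1: expand (3,0) (f=8, h=7) → closed; open now [(2,0) g=2 f=8, (3,1) g=2 f=8, (4,1) g=1 f=8, (5,0) g=1 f=10]
step 2: expand (2,0) (f=8, h=6) → closed; open now [(1,0) g=3 f=10, (2,1) g=3 f=8, (3,1) g=2 f=8, (4,1) g=1 f=8, (5,0) g=1 f=10]
step 3: expand (2,1) (f=8, h=5) → closed; open now [(1,0) g=3 f=10, (1,1) g=4 f=10, (2,2) g=4 f=8, (3,1) g=2 f=8, (4,1) g=1 f=8, (5,0) g=1 f=10]
step 4: expand (2,2) (f=8, h=4) → closed; open now [(1,0) g=3 f=10, (1,1) g=4 f=10, (2,3) g=5 f=8, (3,1) g=2 f=8, (3,2) g=5 f=10, (4,1) g=1 f=8, (5,0) g=1 f=10]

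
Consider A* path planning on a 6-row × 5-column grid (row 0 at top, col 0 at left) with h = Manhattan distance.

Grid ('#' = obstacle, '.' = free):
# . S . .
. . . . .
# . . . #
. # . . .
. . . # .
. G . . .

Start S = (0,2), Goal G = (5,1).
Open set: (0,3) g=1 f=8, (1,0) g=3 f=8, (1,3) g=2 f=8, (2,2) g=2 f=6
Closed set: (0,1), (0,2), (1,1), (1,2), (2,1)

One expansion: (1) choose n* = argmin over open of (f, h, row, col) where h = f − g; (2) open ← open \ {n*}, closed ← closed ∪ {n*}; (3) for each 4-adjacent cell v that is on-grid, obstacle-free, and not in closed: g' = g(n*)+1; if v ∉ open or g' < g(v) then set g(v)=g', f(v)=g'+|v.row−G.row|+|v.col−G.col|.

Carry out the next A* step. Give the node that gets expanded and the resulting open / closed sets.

step 1: expand (2,2) (f=6, h=4) → closed; open now [(0,3) g=1 f=8, (1,0) g=3 f=8, (1,3) g=2 f=8, (2,3) g=3 f=8, (3,2) g=3 f=6]

expanded=(2,2); open=[(0,3) g=1 f=8, (1,0) g=3 f=8, (1,3) g=2 f=8, (2,3) g=3 f=8, (3,2) g=3 f=6]; closed=[(0,1), (0,2), (1,1), (1,2), (2,1), (2,2)]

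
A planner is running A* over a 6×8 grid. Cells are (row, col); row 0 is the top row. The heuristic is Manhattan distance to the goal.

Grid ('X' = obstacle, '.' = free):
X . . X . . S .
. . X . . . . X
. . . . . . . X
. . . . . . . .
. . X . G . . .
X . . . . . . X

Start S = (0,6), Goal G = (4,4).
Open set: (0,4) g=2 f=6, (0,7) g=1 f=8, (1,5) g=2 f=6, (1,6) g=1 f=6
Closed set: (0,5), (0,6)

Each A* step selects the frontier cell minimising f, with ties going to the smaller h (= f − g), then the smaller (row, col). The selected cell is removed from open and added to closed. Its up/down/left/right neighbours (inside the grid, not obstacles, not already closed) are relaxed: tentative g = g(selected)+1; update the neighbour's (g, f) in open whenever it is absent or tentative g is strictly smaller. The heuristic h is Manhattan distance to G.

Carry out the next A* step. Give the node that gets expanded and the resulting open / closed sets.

expanded=(0,4); open=[(0,7) g=1 f=8, (1,4) g=3 f=6, (1,5) g=2 f=6, (1,6) g=1 f=6]; closed=[(0,4), (0,5), (0,6)]

step 1: expand (0,4) (f=6, h=4) → closed; open now [(0,7) g=1 f=8, (1,4) g=3 f=6, (1,5) g=2 f=6, (1,6) g=1 f=6]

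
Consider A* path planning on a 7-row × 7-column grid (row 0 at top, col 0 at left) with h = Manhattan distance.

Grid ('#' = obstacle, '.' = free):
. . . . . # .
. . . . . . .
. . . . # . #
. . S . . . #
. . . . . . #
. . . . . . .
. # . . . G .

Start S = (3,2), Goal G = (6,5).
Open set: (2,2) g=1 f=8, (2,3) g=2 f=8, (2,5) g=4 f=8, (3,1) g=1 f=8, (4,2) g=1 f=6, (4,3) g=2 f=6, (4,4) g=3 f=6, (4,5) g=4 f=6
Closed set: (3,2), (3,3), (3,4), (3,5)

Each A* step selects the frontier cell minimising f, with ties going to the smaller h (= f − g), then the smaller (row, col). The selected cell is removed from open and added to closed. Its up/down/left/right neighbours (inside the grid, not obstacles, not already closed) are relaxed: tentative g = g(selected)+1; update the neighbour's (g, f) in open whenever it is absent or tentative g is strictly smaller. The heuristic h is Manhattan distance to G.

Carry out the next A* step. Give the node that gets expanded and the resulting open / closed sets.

expanded=(4,5); open=[(2,2) g=1 f=8, (2,3) g=2 f=8, (2,5) g=4 f=8, (3,1) g=1 f=8, (4,2) g=1 f=6, (4,3) g=2 f=6, (4,4) g=3 f=6, (5,5) g=5 f=6]; closed=[(3,2), (3,3), (3,4), (3,5), (4,5)]

step 1: expand (4,5) (f=6, h=2) → closed; open now [(2,2) g=1 f=8, (2,3) g=2 f=8, (2,5) g=4 f=8, (3,1) g=1 f=8, (4,2) g=1 f=6, (4,3) g=2 f=6, (4,4) g=3 f=6, (5,5) g=5 f=6]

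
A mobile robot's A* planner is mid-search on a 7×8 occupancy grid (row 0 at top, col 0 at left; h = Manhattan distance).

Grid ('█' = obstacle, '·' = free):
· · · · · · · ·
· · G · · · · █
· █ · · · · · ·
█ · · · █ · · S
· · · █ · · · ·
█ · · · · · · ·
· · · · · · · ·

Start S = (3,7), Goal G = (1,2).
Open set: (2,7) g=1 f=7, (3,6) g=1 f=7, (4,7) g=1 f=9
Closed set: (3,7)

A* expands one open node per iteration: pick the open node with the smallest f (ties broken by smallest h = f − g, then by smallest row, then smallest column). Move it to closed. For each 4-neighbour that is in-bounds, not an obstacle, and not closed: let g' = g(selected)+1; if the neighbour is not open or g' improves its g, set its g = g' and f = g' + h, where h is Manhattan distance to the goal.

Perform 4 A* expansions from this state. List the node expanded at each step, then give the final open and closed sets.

step 1: expand (2,7) (f=7, h=6) → closed; open now [(2,6) g=2 f=7, (3,6) g=1 f=7, (4,7) g=1 f=9]
step 2: expand (2,6) (f=7, h=5) → closed; open now [(1,6) g=3 f=7, (2,5) g=3 f=7, (3,6) g=1 f=7, (4,7) g=1 f=9]
step 3: expand (1,6) (f=7, h=4) → closed; open now [(0,6) g=4 f=9, (1,5) g=4 f=7, (2,5) g=3 f=7, (3,6) g=1 f=7, (4,7) g=1 f=9]
step 4: expand (1,5) (f=7, h=3) → closed; open now [(0,5) g=5 f=9, (0,6) g=4 f=9, (1,4) g=5 f=7, (2,5) g=3 f=7, (3,6) g=1 f=7, (4,7) g=1 f=9]

order=[(2,7) → (2,6) → (1,6) → (1,5)]; open=[(0,5) g=5 f=9, (0,6) g=4 f=9, (1,4) g=5 f=7, (2,5) g=3 f=7, (3,6) g=1 f=7, (4,7) g=1 f=9]; closed=[(1,5), (1,6), (2,6), (2,7), (3,7)]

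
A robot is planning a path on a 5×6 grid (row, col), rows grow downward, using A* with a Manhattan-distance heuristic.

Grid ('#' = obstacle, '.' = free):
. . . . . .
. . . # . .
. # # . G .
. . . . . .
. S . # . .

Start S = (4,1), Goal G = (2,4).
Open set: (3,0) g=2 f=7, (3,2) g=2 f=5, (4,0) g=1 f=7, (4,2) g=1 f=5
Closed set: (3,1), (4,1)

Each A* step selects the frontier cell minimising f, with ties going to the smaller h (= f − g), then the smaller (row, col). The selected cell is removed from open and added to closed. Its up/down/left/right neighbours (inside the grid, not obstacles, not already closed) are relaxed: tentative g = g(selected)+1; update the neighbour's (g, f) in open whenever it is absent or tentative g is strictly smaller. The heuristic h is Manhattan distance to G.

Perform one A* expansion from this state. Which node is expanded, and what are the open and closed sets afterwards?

step 1: expand (3,2) (f=5, h=3) → closed; open now [(3,0) g=2 f=7, (3,3) g=3 f=5, (4,0) g=1 f=7, (4,2) g=1 f=5]

expanded=(3,2); open=[(3,0) g=2 f=7, (3,3) g=3 f=5, (4,0) g=1 f=7, (4,2) g=1 f=5]; closed=[(3,1), (3,2), (4,1)]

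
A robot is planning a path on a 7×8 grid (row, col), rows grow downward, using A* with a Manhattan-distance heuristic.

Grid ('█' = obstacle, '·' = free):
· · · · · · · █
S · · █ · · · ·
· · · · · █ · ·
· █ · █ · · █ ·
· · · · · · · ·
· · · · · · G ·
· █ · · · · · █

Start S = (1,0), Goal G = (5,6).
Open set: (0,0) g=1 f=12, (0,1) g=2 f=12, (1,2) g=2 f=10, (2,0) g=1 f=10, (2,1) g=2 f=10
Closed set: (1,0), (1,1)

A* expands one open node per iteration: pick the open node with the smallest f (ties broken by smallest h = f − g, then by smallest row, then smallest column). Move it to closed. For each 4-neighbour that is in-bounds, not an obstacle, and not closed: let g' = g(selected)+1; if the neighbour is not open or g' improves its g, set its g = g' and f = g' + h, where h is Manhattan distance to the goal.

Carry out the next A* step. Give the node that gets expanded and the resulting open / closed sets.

step 1: expand (1,2) (f=10, h=8) → closed; open now [(0,0) g=1 f=12, (0,1) g=2 f=12, (0,2) g=3 f=12, (2,0) g=1 f=10, (2,1) g=2 f=10, (2,2) g=3 f=10]

expanded=(1,2); open=[(0,0) g=1 f=12, (0,1) g=2 f=12, (0,2) g=3 f=12, (2,0) g=1 f=10, (2,1) g=2 f=10, (2,2) g=3 f=10]; closed=[(1,0), (1,1), (1,2)]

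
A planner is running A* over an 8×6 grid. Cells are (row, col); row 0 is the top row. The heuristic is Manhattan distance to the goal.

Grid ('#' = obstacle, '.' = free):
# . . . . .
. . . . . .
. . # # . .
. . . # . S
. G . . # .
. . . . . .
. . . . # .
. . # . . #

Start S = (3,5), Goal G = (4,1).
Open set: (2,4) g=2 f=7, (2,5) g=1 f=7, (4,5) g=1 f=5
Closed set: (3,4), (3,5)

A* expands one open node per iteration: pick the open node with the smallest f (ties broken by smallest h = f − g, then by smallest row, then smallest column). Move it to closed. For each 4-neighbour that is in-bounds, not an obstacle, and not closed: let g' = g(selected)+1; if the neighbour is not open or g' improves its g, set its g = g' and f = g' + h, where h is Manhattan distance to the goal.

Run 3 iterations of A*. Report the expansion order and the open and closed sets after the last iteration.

order=[(4,5) → (2,4) → (5,5)]; open=[(1,4) g=3 f=9, (2,5) g=1 f=7, (5,4) g=3 f=7, (6,5) g=3 f=9]; closed=[(2,4), (3,4), (3,5), (4,5), (5,5)]

step 1: expand (4,5) (f=5, h=4) → closed; open now [(2,4) g=2 f=7, (2,5) g=1 f=7, (5,5) g=2 f=7]
step 2: expand (2,4) (f=7, h=5) → closed; open now [(1,4) g=3 f=9, (2,5) g=1 f=7, (5,5) g=2 f=7]
step 3: expand (5,5) (f=7, h=5) → closed; open now [(1,4) g=3 f=9, (2,5) g=1 f=7, (5,4) g=3 f=7, (6,5) g=3 f=9]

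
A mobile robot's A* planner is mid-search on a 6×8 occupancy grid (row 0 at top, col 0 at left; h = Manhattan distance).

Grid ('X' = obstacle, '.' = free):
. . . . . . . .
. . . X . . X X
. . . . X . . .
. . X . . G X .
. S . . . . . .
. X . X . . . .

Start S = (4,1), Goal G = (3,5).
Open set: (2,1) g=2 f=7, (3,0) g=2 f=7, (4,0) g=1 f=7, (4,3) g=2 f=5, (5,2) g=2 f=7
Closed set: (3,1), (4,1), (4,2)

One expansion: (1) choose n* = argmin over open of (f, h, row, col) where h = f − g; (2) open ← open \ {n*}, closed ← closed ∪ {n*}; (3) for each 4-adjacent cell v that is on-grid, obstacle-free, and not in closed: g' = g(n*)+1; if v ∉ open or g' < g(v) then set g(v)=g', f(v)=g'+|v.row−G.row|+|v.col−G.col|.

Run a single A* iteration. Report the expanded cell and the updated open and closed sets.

expanded=(4,3); open=[(2,1) g=2 f=7, (3,0) g=2 f=7, (3,3) g=3 f=5, (4,0) g=1 f=7, (4,4) g=3 f=5, (5,2) g=2 f=7]; closed=[(3,1), (4,1), (4,2), (4,3)]

step 1: expand (4,3) (f=5, h=3) → closed; open now [(2,1) g=2 f=7, (3,0) g=2 f=7, (3,3) g=3 f=5, (4,0) g=1 f=7, (4,4) g=3 f=5, (5,2) g=2 f=7]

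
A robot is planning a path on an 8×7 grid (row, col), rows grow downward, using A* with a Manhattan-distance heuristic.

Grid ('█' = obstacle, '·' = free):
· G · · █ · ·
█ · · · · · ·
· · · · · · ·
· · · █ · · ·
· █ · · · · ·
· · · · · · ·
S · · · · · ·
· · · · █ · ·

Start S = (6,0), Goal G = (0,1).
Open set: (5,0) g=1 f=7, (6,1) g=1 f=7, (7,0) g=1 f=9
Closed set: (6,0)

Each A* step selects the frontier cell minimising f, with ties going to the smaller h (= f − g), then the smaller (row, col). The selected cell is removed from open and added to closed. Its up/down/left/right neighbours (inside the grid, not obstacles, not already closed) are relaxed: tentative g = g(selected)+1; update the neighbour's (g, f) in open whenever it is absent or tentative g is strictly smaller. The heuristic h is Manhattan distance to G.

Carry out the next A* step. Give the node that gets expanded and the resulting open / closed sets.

expanded=(5,0); open=[(4,0) g=2 f=7, (5,1) g=2 f=7, (6,1) g=1 f=7, (7,0) g=1 f=9]; closed=[(5,0), (6,0)]

step 1: expand (5,0) (f=7, h=6) → closed; open now [(4,0) g=2 f=7, (5,1) g=2 f=7, (6,1) g=1 f=7, (7,0) g=1 f=9]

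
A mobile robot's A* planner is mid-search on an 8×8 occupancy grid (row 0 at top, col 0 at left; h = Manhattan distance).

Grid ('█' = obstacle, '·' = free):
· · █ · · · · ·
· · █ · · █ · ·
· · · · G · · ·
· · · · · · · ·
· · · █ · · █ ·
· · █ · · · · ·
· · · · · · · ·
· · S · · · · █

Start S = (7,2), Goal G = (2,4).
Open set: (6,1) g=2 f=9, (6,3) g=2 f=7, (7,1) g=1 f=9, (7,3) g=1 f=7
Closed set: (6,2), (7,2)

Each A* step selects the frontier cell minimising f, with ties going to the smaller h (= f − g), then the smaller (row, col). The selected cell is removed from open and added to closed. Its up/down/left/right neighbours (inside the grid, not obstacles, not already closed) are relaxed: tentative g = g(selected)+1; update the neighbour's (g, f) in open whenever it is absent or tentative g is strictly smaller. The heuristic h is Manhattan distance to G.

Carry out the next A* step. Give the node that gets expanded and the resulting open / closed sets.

step 1: expand (6,3) (f=7, h=5) → closed; open now [(5,3) g=3 f=7, (6,1) g=2 f=9, (6,4) g=3 f=7, (7,1) g=1 f=9, (7,3) g=1 f=7]

expanded=(6,3); open=[(5,3) g=3 f=7, (6,1) g=2 f=9, (6,4) g=3 f=7, (7,1) g=1 f=9, (7,3) g=1 f=7]; closed=[(6,2), (6,3), (7,2)]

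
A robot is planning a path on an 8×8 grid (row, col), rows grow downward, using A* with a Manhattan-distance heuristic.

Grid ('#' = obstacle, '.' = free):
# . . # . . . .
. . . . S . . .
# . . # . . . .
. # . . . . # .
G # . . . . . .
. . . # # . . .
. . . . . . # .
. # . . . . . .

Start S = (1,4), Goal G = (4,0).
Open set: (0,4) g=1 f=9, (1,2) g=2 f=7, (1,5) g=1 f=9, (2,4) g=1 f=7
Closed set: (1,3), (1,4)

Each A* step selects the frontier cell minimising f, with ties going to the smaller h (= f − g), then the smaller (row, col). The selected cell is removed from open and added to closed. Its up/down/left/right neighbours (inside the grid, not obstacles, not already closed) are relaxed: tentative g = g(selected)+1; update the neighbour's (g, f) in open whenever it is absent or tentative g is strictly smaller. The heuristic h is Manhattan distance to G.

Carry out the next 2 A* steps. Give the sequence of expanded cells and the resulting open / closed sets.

order=[(1,2) → (1,1)]; open=[(0,1) g=4 f=9, (0,2) g=3 f=9, (0,4) g=1 f=9, (1,0) g=4 f=7, (1,5) g=1 f=9, (2,1) g=4 f=7, (2,2) g=3 f=7, (2,4) g=1 f=7]; closed=[(1,1), (1,2), (1,3), (1,4)]

step 1: expand (1,2) (f=7, h=5) → closed; open now [(0,2) g=3 f=9, (0,4) g=1 f=9, (1,1) g=3 f=7, (1,5) g=1 f=9, (2,2) g=3 f=7, (2,4) g=1 f=7]
step 2: expand (1,1) (f=7, h=4) → closed; open now [(0,1) g=4 f=9, (0,2) g=3 f=9, (0,4) g=1 f=9, (1,0) g=4 f=7, (1,5) g=1 f=9, (2,1) g=4 f=7, (2,2) g=3 f=7, (2,4) g=1 f=7]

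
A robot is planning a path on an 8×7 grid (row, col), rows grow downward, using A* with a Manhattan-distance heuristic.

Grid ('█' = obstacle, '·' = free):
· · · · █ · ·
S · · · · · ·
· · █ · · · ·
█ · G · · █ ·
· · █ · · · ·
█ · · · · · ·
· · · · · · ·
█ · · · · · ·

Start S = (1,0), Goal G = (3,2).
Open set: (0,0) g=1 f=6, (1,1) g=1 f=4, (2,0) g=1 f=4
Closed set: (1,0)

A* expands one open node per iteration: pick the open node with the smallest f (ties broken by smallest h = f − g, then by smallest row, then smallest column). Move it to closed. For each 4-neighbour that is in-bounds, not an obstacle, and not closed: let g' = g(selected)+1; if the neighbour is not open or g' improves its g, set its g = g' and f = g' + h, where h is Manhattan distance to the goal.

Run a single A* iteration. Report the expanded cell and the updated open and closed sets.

step 1: expand (1,1) (f=4, h=3) → closed; open now [(0,0) g=1 f=6, (0,1) g=2 f=6, (1,2) g=2 f=4, (2,0) g=1 f=4, (2,1) g=2 f=4]

expanded=(1,1); open=[(0,0) g=1 f=6, (0,1) g=2 f=6, (1,2) g=2 f=4, (2,0) g=1 f=4, (2,1) g=2 f=4]; closed=[(1,0), (1,1)]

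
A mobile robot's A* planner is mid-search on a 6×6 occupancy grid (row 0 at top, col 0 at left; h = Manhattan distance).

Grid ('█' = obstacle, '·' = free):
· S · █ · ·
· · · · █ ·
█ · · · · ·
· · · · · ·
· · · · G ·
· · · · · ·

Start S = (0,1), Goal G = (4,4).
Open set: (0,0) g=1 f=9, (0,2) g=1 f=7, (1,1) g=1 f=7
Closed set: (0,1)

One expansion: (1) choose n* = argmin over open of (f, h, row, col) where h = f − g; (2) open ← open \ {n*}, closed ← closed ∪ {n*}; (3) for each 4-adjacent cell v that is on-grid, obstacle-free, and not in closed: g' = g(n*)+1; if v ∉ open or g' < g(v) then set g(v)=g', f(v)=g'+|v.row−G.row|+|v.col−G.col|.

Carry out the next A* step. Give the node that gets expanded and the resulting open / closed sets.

step 1: expand (0,2) (f=7, h=6) → closed; open now [(0,0) g=1 f=9, (1,1) g=1 f=7, (1,2) g=2 f=7]

expanded=(0,2); open=[(0,0) g=1 f=9, (1,1) g=1 f=7, (1,2) g=2 f=7]; closed=[(0,1), (0,2)]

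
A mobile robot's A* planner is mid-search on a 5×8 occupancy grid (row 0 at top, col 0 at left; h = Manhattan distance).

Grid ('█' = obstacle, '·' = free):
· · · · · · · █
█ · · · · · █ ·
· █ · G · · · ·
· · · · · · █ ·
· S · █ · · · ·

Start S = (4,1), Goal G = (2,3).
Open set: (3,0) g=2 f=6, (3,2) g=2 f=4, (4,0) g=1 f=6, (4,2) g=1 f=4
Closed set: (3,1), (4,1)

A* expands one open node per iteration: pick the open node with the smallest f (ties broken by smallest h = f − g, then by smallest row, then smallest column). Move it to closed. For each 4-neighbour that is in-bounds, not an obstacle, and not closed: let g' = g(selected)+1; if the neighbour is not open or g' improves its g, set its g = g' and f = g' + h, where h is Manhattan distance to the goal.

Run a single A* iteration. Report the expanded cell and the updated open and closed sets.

expanded=(3,2); open=[(2,2) g=3 f=4, (3,0) g=2 f=6, (3,3) g=3 f=4, (4,0) g=1 f=6, (4,2) g=1 f=4]; closed=[(3,1), (3,2), (4,1)]

step 1: expand (3,2) (f=4, h=2) → closed; open now [(2,2) g=3 f=4, (3,0) g=2 f=6, (3,3) g=3 f=4, (4,0) g=1 f=6, (4,2) g=1 f=4]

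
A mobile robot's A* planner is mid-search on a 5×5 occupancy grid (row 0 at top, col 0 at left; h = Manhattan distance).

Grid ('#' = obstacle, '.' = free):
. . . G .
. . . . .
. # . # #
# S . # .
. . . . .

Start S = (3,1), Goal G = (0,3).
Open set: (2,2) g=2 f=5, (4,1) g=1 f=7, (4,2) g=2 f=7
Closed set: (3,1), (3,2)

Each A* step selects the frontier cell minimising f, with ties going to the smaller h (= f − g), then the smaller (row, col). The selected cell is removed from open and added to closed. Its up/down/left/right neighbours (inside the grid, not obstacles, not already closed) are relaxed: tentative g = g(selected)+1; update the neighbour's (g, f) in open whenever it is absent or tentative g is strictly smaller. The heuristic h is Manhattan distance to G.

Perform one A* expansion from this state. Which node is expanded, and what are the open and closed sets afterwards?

expanded=(2,2); open=[(1,2) g=3 f=5, (4,1) g=1 f=7, (4,2) g=2 f=7]; closed=[(2,2), (3,1), (3,2)]

step 1: expand (2,2) (f=5, h=3) → closed; open now [(1,2) g=3 f=5, (4,1) g=1 f=7, (4,2) g=2 f=7]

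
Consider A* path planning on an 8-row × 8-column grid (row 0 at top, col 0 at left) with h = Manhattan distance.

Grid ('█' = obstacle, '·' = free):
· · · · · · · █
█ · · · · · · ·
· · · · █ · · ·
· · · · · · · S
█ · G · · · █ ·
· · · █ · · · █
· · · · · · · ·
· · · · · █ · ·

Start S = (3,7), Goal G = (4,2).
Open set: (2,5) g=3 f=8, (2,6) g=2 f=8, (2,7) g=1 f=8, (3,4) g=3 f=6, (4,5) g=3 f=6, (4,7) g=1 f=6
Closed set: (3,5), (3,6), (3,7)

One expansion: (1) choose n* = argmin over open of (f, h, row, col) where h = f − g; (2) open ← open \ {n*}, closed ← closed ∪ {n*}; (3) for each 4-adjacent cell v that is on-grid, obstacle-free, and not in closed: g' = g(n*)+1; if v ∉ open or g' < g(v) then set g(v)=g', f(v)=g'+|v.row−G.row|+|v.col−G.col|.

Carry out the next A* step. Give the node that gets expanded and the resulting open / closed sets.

expanded=(3,4); open=[(2,5) g=3 f=8, (2,6) g=2 f=8, (2,7) g=1 f=8, (3,3) g=4 f=6, (4,4) g=4 f=6, (4,5) g=3 f=6, (4,7) g=1 f=6]; closed=[(3,4), (3,5), (3,6), (3,7)]

step 1: expand (3,4) (f=6, h=3) → closed; open now [(2,5) g=3 f=8, (2,6) g=2 f=8, (2,7) g=1 f=8, (3,3) g=4 f=6, (4,4) g=4 f=6, (4,5) g=3 f=6, (4,7) g=1 f=6]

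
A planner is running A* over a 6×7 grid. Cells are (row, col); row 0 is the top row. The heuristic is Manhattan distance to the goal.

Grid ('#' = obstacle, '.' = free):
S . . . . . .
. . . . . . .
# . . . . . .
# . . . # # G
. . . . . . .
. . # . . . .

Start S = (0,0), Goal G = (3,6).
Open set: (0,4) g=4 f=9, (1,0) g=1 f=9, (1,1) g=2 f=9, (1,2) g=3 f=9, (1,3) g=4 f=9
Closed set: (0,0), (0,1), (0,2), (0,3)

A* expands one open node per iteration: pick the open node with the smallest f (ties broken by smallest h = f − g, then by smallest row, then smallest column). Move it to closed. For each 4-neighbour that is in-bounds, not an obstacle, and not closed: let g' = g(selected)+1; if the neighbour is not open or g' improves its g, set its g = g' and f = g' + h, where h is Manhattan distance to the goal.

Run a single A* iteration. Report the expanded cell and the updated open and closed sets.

step 1: expand (0,4) (f=9, h=5) → closed; open now [(0,5) g=5 f=9, (1,0) g=1 f=9, (1,1) g=2 f=9, (1,2) g=3 f=9, (1,3) g=4 f=9, (1,4) g=5 f=9]

expanded=(0,4); open=[(0,5) g=5 f=9, (1,0) g=1 f=9, (1,1) g=2 f=9, (1,2) g=3 f=9, (1,3) g=4 f=9, (1,4) g=5 f=9]; closed=[(0,0), (0,1), (0,2), (0,3), (0,4)]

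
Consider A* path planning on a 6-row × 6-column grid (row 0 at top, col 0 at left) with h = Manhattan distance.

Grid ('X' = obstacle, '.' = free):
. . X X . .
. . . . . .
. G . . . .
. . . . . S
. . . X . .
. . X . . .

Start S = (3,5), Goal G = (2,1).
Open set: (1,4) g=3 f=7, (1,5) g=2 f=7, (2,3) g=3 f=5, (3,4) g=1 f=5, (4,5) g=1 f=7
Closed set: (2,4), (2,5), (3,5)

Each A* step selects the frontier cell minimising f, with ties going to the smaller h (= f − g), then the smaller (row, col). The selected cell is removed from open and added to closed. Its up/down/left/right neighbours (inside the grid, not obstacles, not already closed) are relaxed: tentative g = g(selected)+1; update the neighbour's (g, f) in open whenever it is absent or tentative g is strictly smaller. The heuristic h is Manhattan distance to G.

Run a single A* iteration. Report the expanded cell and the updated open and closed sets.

expanded=(2,3); open=[(1,3) g=4 f=7, (1,4) g=3 f=7, (1,5) g=2 f=7, (2,2) g=4 f=5, (3,3) g=4 f=7, (3,4) g=1 f=5, (4,5) g=1 f=7]; closed=[(2,3), (2,4), (2,5), (3,5)]

step 1: expand (2,3) (f=5, h=2) → closed; open now [(1,3) g=4 f=7, (1,4) g=3 f=7, (1,5) g=2 f=7, (2,2) g=4 f=5, (3,3) g=4 f=7, (3,4) g=1 f=5, (4,5) g=1 f=7]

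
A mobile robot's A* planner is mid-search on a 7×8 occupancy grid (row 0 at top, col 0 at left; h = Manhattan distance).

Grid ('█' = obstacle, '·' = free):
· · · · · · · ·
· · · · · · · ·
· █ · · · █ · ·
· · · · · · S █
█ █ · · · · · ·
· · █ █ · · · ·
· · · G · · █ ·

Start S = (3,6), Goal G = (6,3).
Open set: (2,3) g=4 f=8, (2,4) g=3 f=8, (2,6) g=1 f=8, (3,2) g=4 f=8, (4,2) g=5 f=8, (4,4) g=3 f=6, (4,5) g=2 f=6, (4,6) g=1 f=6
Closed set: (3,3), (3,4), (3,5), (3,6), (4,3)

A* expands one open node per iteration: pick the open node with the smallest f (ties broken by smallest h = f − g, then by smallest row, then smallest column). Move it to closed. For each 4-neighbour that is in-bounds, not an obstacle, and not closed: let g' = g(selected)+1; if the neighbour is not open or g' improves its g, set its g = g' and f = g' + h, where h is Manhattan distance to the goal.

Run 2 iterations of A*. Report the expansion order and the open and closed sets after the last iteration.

order=[(4,4) → (5,4)]; open=[(2,3) g=4 f=8, (2,4) g=3 f=8, (2,6) g=1 f=8, (3,2) g=4 f=8, (4,2) g=5 f=8, (4,5) g=2 f=6, (4,6) g=1 f=6, (5,5) g=5 f=8, (6,4) g=5 f=6]; closed=[(3,3), (3,4), (3,5), (3,6), (4,3), (4,4), (5,4)]

step 1: expand (4,4) (f=6, h=3) → closed; open now [(2,3) g=4 f=8, (2,4) g=3 f=8, (2,6) g=1 f=8, (3,2) g=4 f=8, (4,2) g=5 f=8, (4,5) g=2 f=6, (4,6) g=1 f=6, (5,4) g=4 f=6]
step 2: expand (5,4) (f=6, h=2) → closed; open now [(2,3) g=4 f=8, (2,4) g=3 f=8, (2,6) g=1 f=8, (3,2) g=4 f=8, (4,2) g=5 f=8, (4,5) g=2 f=6, (4,6) g=1 f=6, (5,5) g=5 f=8, (6,4) g=5 f=6]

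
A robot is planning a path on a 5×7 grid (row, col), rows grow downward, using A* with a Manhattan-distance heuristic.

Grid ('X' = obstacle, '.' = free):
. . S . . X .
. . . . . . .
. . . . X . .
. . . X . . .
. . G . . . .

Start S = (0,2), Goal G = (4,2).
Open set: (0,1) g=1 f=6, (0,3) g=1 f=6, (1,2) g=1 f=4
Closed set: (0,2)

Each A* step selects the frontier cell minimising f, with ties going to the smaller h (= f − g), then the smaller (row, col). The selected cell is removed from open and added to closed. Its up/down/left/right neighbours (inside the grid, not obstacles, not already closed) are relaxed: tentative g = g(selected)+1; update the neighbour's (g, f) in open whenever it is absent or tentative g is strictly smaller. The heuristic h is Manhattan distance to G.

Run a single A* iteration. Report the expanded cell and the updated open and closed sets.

step 1: expand (1,2) (f=4, h=3) → closed; open now [(0,1) g=1 f=6, (0,3) g=1 f=6, (1,1) g=2 f=6, (1,3) g=2 f=6, (2,2) g=2 f=4]

expanded=(1,2); open=[(0,1) g=1 f=6, (0,3) g=1 f=6, (1,1) g=2 f=6, (1,3) g=2 f=6, (2,2) g=2 f=4]; closed=[(0,2), (1,2)]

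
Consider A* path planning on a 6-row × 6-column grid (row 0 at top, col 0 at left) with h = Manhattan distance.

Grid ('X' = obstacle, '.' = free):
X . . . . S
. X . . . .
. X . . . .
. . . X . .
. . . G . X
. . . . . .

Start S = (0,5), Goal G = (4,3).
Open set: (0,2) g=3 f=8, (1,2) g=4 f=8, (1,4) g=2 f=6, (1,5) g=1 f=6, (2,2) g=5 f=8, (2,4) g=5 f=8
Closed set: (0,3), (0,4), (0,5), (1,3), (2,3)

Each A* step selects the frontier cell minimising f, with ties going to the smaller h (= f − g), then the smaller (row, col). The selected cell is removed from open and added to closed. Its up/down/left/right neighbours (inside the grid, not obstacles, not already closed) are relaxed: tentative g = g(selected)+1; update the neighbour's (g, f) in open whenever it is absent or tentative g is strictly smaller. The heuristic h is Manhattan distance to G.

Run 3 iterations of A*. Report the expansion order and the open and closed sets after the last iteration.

order=[(1,4) → (2,4) → (3,4)]; open=[(0,2) g=3 f=8, (1,2) g=4 f=8, (1,5) g=1 f=6, (2,2) g=5 f=8, (2,5) g=4 f=8, (3,5) g=5 f=8, (4,4) g=5 f=6]; closed=[(0,3), (0,4), (0,5), (1,3), (1,4), (2,3), (2,4), (3,4)]

step 1: expand (1,4) (f=6, h=4) → closed; open now [(0,2) g=3 f=8, (1,2) g=4 f=8, (1,5) g=1 f=6, (2,2) g=5 f=8, (2,4) g=3 f=6]
step 2: expand (2,4) (f=6, h=3) → closed; open now [(0,2) g=3 f=8, (1,2) g=4 f=8, (1,5) g=1 f=6, (2,2) g=5 f=8, (2,5) g=4 f=8, (3,4) g=4 f=6]
step 3: expand (3,4) (f=6, h=2) → closed; open now [(0,2) g=3 f=8, (1,2) g=4 f=8, (1,5) g=1 f=6, (2,2) g=5 f=8, (2,5) g=4 f=8, (3,5) g=5 f=8, (4,4) g=5 f=6]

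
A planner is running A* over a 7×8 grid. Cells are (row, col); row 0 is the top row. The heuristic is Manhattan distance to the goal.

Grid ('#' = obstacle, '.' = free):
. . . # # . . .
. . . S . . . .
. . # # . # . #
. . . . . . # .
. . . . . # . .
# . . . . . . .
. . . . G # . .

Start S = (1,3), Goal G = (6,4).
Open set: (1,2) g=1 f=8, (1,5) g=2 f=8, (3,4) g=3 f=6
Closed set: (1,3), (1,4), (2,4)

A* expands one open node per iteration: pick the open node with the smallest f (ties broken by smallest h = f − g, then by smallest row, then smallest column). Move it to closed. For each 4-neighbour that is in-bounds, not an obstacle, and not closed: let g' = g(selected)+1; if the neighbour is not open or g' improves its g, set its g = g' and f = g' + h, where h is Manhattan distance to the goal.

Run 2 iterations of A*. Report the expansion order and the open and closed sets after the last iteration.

step 1: expand (3,4) (f=6, h=3) → closed; open now [(1,2) g=1 f=8, (1,5) g=2 f=8, (3,3) g=4 f=8, (3,5) g=4 f=8, (4,4) g=4 f=6]
step 2: expand (4,4) (f=6, h=2) → closed; open now [(1,2) g=1 f=8, (1,5) g=2 f=8, (3,3) g=4 f=8, (3,5) g=4 f=8, (4,3) g=5 f=8, (5,4) g=5 f=6]

order=[(3,4) → (4,4)]; open=[(1,2) g=1 f=8, (1,5) g=2 f=8, (3,3) g=4 f=8, (3,5) g=4 f=8, (4,3) g=5 f=8, (5,4) g=5 f=6]; closed=[(1,3), (1,4), (2,4), (3,4), (4,4)]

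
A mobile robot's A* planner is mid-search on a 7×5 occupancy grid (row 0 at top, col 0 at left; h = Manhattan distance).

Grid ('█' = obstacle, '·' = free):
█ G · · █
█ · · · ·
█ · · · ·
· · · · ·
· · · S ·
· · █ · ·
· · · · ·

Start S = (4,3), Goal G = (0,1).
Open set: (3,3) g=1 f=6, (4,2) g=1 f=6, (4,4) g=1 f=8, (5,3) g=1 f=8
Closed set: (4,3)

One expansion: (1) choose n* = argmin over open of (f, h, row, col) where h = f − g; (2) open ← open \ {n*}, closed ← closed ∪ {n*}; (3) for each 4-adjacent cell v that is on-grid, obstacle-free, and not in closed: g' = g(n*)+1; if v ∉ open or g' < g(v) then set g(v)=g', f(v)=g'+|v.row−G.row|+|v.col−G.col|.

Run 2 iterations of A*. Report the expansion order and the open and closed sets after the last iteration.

step 1: expand (3,3) (f=6, h=5) → closed; open now [(2,3) g=2 f=6, (3,2) g=2 f=6, (3,4) g=2 f=8, (4,2) g=1 f=6, (4,4) g=1 f=8, (5,3) g=1 f=8]
step 2: expand (2,3) (f=6, h=4) → closed; open now [(1,3) g=3 f=6, (2,2) g=3 f=6, (2,4) g=3 f=8, (3,2) g=2 f=6, (3,4) g=2 f=8, (4,2) g=1 f=6, (4,4) g=1 f=8, (5,3) g=1 f=8]

order=[(3,3) → (2,3)]; open=[(1,3) g=3 f=6, (2,2) g=3 f=6, (2,4) g=3 f=8, (3,2) g=2 f=6, (3,4) g=2 f=8, (4,2) g=1 f=6, (4,4) g=1 f=8, (5,3) g=1 f=8]; closed=[(2,3), (3,3), (4,3)]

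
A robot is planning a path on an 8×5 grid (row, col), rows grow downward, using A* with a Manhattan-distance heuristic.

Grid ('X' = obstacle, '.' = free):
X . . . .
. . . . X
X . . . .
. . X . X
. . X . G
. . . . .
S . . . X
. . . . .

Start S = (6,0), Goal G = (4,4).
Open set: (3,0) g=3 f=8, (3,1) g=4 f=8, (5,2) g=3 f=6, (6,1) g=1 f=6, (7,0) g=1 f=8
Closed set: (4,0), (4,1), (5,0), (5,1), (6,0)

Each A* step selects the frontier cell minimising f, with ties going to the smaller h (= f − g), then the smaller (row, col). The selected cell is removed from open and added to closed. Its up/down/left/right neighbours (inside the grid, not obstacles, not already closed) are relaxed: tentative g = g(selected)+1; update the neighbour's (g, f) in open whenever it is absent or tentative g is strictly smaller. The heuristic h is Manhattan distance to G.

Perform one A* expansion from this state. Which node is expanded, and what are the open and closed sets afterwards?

step 1: expand (5,2) (f=6, h=3) → closed; open now [(3,0) g=3 f=8, (3,1) g=4 f=8, (5,3) g=4 f=6, (6,1) g=1 f=6, (6,2) g=4 f=8, (7,0) g=1 f=8]

expanded=(5,2); open=[(3,0) g=3 f=8, (3,1) g=4 f=8, (5,3) g=4 f=6, (6,1) g=1 f=6, (6,2) g=4 f=8, (7,0) g=1 f=8]; closed=[(4,0), (4,1), (5,0), (5,1), (5,2), (6,0)]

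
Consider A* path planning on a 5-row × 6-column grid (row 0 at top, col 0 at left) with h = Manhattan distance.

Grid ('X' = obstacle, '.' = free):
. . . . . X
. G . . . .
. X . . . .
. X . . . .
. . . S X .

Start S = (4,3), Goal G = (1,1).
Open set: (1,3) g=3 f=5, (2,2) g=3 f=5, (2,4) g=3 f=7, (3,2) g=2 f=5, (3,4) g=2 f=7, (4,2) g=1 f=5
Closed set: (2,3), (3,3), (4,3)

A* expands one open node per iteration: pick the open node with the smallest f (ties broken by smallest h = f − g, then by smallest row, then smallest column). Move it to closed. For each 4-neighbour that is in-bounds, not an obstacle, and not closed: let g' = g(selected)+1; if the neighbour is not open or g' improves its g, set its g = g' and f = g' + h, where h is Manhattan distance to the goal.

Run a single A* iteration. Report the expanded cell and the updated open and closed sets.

expanded=(1,3); open=[(0,3) g=4 f=7, (1,2) g=4 f=5, (1,4) g=4 f=7, (2,2) g=3 f=5, (2,4) g=3 f=7, (3,2) g=2 f=5, (3,4) g=2 f=7, (4,2) g=1 f=5]; closed=[(1,3), (2,3), (3,3), (4,3)]

step 1: expand (1,3) (f=5, h=2) → closed; open now [(0,3) g=4 f=7, (1,2) g=4 f=5, (1,4) g=4 f=7, (2,2) g=3 f=5, (2,4) g=3 f=7, (3,2) g=2 f=5, (3,4) g=2 f=7, (4,2) g=1 f=5]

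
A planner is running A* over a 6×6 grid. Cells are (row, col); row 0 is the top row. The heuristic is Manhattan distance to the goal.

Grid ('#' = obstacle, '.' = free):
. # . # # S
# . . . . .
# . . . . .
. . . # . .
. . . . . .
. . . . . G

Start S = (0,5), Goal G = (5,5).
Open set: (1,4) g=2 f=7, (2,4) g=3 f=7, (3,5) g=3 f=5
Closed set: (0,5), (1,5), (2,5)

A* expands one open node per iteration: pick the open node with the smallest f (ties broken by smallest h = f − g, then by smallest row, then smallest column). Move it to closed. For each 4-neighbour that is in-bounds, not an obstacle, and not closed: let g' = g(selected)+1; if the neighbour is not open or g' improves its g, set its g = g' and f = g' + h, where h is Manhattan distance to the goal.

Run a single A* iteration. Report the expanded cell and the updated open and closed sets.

expanded=(3,5); open=[(1,4) g=2 f=7, (2,4) g=3 f=7, (3,4) g=4 f=7, (4,5) g=4 f=5]; closed=[(0,5), (1,5), (2,5), (3,5)]

step 1: expand (3,5) (f=5, h=2) → closed; open now [(1,4) g=2 f=7, (2,4) g=3 f=7, (3,4) g=4 f=7, (4,5) g=4 f=5]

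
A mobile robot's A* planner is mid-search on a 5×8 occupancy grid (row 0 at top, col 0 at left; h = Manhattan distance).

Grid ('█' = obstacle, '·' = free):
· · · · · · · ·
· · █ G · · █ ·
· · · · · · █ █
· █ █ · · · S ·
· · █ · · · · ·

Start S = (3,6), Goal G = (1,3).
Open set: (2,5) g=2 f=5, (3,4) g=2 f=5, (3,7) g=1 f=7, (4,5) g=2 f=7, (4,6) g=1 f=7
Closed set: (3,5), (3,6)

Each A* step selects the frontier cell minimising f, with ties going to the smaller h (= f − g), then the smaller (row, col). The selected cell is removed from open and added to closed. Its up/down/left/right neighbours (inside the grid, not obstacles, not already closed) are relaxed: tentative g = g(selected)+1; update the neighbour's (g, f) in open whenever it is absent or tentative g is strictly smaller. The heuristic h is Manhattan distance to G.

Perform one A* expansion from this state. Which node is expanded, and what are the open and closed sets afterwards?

expanded=(2,5); open=[(1,5) g=3 f=5, (2,4) g=3 f=5, (3,4) g=2 f=5, (3,7) g=1 f=7, (4,5) g=2 f=7, (4,6) g=1 f=7]; closed=[(2,5), (3,5), (3,6)]

step 1: expand (2,5) (f=5, h=3) → closed; open now [(1,5) g=3 f=5, (2,4) g=3 f=5, (3,4) g=2 f=5, (3,7) g=1 f=7, (4,5) g=2 f=7, (4,6) g=1 f=7]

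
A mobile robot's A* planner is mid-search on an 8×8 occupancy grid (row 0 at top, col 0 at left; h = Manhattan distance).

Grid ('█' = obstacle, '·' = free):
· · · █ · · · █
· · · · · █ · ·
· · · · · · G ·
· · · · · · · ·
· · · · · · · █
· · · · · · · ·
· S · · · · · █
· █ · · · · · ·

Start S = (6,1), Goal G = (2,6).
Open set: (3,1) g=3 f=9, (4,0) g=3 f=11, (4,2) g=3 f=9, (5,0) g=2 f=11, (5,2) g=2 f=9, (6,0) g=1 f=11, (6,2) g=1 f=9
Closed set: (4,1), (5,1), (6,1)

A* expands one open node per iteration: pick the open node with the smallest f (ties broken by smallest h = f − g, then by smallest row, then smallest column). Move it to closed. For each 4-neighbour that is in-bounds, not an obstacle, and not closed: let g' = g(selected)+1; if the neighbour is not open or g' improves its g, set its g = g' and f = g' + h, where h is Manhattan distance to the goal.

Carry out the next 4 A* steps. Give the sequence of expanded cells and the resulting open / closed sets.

step 1: expand (3,1) (f=9, h=6) → closed; open now [(2,1) g=4 f=9, (3,0) g=4 f=11, (3,2) g=4 f=9, (4,0) g=3 f=11, (4,2) g=3 f=9, (5,0) g=2 f=11, (5,2) g=2 f=9, (6,0) g=1 f=11, (6,2) g=1 f=9]
step 2: expand (2,1) (f=9, h=5) → closed; open now [(1,1) g=5 f=11, (2,0) g=5 f=11, (2,2) g=5 f=9, (3,0) g=4 f=11, (3,2) g=4 f=9, (4,0) g=3 f=11, (4,2) g=3 f=9, (5,0) g=2 f=11, (5,2) g=2 f=9, (6,0) g=1 f=11, (6,2) g=1 f=9]
step 3: expand (2,2) (f=9, h=4) → closed; open now [(1,1) g=5 f=11, (1,2) g=6 f=11, (2,0) g=5 f=11, (2,3) g=6 f=9, (3,0) g=4 f=11, (3,2) g=4 f=9, (4,0) g=3 f=11, (4,2) g=3 f=9, (5,0) g=2 f=11, (5,2) g=2 f=9, (6,0) g=1 f=11, (6,2) g=1 f=9]
step 4: expand (2,3) (f=9, h=3) → closed; open now [(1,1) g=5 f=11, (1,2) g=6 f=11, (1,3) g=7 f=11, (2,0) g=5 f=11, (2,4) g=7 f=9, (3,0) g=4 f=11, (3,2) g=4 f=9, (3,3) g=7 f=11, (4,0) g=3 f=11, (4,2) g=3 f=9, (5,0) g=2 f=11, (5,2) g=2 f=9, (6,0) g=1 f=11, (6,2) g=1 f=9]

order=[(3,1) → (2,1) → (2,2) → (2,3)]; open=[(1,1) g=5 f=11, (1,2) g=6 f=11, (1,3) g=7 f=11, (2,0) g=5 f=11, (2,4) g=7 f=9, (3,0) g=4 f=11, (3,2) g=4 f=9, (3,3) g=7 f=11, (4,0) g=3 f=11, (4,2) g=3 f=9, (5,0) g=2 f=11, (5,2) g=2 f=9, (6,0) g=1 f=11, (6,2) g=1 f=9]; closed=[(2,1), (2,2), (2,3), (3,1), (4,1), (5,1), (6,1)]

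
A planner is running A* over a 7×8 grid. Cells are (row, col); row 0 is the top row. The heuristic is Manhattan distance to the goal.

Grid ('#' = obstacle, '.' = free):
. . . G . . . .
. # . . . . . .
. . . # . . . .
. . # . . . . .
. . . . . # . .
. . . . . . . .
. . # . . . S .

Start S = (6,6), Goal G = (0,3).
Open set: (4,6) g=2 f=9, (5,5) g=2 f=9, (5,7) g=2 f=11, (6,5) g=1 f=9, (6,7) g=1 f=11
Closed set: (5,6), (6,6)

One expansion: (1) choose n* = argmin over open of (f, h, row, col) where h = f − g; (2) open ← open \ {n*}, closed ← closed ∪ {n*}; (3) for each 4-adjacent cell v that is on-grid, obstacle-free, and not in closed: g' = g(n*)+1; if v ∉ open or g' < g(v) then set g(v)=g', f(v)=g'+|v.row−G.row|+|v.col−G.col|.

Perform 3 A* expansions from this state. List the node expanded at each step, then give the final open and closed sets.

order=[(4,6) → (3,6) → (2,6)]; open=[(1,6) g=5 f=9, (2,5) g=5 f=9, (2,7) g=5 f=11, (3,5) g=4 f=9, (3,7) g=4 f=11, (4,7) g=3 f=11, (5,5) g=2 f=9, (5,7) g=2 f=11, (6,5) g=1 f=9, (6,7) g=1 f=11]; closed=[(2,6), (3,6), (4,6), (5,6), (6,6)]

step 1: expand (4,6) (f=9, h=7) → closed; open now [(3,6) g=3 f=9, (4,7) g=3 f=11, (5,5) g=2 f=9, (5,7) g=2 f=11, (6,5) g=1 f=9, (6,7) g=1 f=11]
step 2: expand (3,6) (f=9, h=6) → closed; open now [(2,6) g=4 f=9, (3,5) g=4 f=9, (3,7) g=4 f=11, (4,7) g=3 f=11, (5,5) g=2 f=9, (5,7) g=2 f=11, (6,5) g=1 f=9, (6,7) g=1 f=11]
step 3: expand (2,6) (f=9, h=5) → closed; open now [(1,6) g=5 f=9, (2,5) g=5 f=9, (2,7) g=5 f=11, (3,5) g=4 f=9, (3,7) g=4 f=11, (4,7) g=3 f=11, (5,5) g=2 f=9, (5,7) g=2 f=11, (6,5) g=1 f=9, (6,7) g=1 f=11]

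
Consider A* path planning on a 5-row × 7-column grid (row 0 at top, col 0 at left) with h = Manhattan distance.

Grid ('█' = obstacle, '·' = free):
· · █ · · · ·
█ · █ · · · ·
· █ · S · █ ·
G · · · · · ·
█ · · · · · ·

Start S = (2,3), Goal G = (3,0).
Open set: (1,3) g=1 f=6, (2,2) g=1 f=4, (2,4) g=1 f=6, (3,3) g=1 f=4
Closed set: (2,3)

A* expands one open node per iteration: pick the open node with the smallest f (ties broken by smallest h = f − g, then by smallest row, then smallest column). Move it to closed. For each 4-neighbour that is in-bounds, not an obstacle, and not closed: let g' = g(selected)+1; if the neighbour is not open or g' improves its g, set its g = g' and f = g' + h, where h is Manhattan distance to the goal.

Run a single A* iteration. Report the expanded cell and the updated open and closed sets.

expanded=(2,2); open=[(1,3) g=1 f=6, (2,4) g=1 f=6, (3,2) g=2 f=4, (3,3) g=1 f=4]; closed=[(2,2), (2,3)]

step 1: expand (2,2) (f=4, h=3) → closed; open now [(1,3) g=1 f=6, (2,4) g=1 f=6, (3,2) g=2 f=4, (3,3) g=1 f=4]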